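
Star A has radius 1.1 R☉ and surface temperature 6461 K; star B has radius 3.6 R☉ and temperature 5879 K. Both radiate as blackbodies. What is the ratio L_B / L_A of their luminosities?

L = 4πR²σT⁴ ∝ R²T⁴, so L_B/L_A = (3.6/1.1)² × (5879/6461)⁴ = 10.7 × 0.686 = 7.34.

L_B/L_A ≈ 7.34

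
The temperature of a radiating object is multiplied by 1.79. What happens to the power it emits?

factor ≈ 10.3

P ∝ T⁴, so the power scales as (1.79)⁴ = 10.3.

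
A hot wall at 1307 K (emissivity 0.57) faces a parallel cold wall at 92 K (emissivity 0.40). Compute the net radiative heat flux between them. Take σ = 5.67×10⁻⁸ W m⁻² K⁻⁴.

q ≈ 50800 W/m²

For two large parallel gray plates, q = σ(T₁⁴ − T₂⁴) / (1/ε₁ + 1/ε₂ − 1).
1/ε₁ + 1/ε₂ − 1 = 1/0.57 + 1/0.40 − 1 = 3.254.
T₁⁴ − T₂⁴ = 2.92×10^12 − 7.16×10^7 = 2.92×10^12 K⁴.
q = 5.67×10⁻⁸ × 2.92×10^12 / 3.254 = 50800 W/m².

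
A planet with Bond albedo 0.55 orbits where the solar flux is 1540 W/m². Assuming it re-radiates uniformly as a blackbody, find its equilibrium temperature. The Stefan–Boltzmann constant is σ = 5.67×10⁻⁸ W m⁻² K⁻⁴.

T ≈ 235 K

Power absorbed = (1−a)S·πR²; power emitted = 4πR²σT⁴. Equating and cancelling πR²:
T = ((1−a)S / 4σ)^(1/4) = (693 / (4 × 5.67×10⁻⁸))^(1/4) = (3.06×10^9)^(1/4).
T = 235 K.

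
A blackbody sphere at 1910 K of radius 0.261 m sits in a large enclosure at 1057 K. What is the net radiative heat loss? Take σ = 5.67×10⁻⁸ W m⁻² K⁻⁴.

A = 4πr² = 4π × (0.261)² = 0.856 m².
Q = σA(T⁴ − T_s⁴). T⁴ − T_s⁴ = (1910)⁴ − (1057)⁴ = 1.33×10^13 − 1.25×10^12 = 1.21×10^13 K⁴.
Q = 5.67×10⁻⁸ × 0.856 × 1.21×10^13 = 5.85×10^5 W.

Q ≈ 5.85×10^5 W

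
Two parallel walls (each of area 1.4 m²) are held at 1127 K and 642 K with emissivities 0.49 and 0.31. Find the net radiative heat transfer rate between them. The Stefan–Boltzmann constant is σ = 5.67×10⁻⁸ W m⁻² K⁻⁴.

Q ≈ 26900 W

For two large parallel gray plates, q = σ(T₁⁴ − T₂⁴) / (1/ε₁ + 1/ε₂ − 1).
1/ε₁ + 1/ε₂ − 1 = 1/0.49 + 1/0.31 − 1 = 4.267.
T₁⁴ − T₂⁴ = 1.61×10^12 − 1.70×10^11 = 1.44×10^12 K⁴.
q = 5.67×10⁻⁸ × 1.44×10^12 / 4.267 = 19200 W/m².
Q = q·A = 19200 × 1.4 = 26900 W.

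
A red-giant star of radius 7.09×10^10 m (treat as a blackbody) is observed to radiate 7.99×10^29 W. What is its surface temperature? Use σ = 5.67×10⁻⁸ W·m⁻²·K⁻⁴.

T ≈ 3860 K

A = 4πr² = 4π × (7.09×10^10)² = 6.32×10^22 m².
From P = σAT⁴, T = (P / σA)^(1/4) = (7.99×10^29 / (5.67×10⁻⁸ × 6.32×10^22))^(1/4).
T = (2.23×10^14)^(1/4) = 3860 K.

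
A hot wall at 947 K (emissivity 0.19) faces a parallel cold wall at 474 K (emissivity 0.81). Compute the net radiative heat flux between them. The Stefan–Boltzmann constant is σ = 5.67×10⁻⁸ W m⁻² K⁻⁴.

q ≈ 7770 W/m²

For two large parallel gray plates, q = σ(T₁⁴ − T₂⁴) / (1/ε₁ + 1/ε₂ − 1).
1/ε₁ + 1/ε₂ − 1 = 1/0.19 + 1/0.81 − 1 = 5.498.
T₁⁴ − T₂⁴ = 8.04×10^11 − 5.05×10^10 = 7.54×10^11 K⁴.
q = 5.67×10⁻⁸ × 7.54×10^11 / 5.498 = 7770 W/m².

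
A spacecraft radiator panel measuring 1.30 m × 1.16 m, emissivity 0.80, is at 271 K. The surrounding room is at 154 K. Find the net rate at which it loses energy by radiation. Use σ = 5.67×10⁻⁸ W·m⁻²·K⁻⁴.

Q ≈ 330 W

A = 1.30 × 1.16 = 1.51 m².
Q = εσA(T⁴ − T_s⁴). T⁴ − T_s⁴ = (271)⁴ − (154)⁴ = 5.39×10^9 − 5.62×10^8 = 4.83×10^9 K⁴.
Q = 0.80 × 5.67×10⁻⁸ × 1.51 × 4.83×10^9 = 330 W.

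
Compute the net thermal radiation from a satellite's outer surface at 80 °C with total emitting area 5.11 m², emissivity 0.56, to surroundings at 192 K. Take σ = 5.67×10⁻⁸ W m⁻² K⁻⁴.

Convert: 80 °C = 353 K.
Q = εσA(T⁴ − T_s⁴). T⁴ − T_s⁴ = (353)⁴ − (192)⁴ = 1.55×10^10 − 1.36×10^9 = 1.42×10^10 K⁴.
Q = 0.56 × 5.67×10⁻⁸ × 5.11 × 1.42×10^10 = 2300 W.

Q ≈ 2300 W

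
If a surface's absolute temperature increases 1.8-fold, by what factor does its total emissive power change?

factor ≈ 10.5

P ∝ T⁴, so the power scales as (1.8)⁴ = 10.5.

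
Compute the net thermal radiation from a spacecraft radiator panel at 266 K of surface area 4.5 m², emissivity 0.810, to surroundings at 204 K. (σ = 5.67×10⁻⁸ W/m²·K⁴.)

Q ≈ 677 W

Q = εσA(T⁴ − T_s⁴). T⁴ − T_s⁴ = (266)⁴ − (204)⁴ = 5.01×10^9 − 1.73×10^9 = 3.27×10^9 K⁴.
Q = 0.810 × 5.67×10⁻⁸ × 4.50 × 3.27×10^9 = 677 W.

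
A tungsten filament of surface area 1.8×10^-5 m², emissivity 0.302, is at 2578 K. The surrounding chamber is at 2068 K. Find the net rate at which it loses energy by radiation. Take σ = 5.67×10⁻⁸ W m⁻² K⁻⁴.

Q = εσA(T⁴ − T_s⁴). T⁴ − T_s⁴ = (2578)⁴ − (2068)⁴ = 4.42×10^13 − 1.83×10^13 = 2.59×10^13 K⁴.
Q = 0.302 × 5.67×10⁻⁸ × 1.80×10^-5 × 2.59×10^13 = 7.98 W.

Q ≈ 7.98 W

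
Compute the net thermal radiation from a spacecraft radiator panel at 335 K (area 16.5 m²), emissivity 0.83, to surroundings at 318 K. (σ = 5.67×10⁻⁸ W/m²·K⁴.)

Q = εσA(T⁴ − T_s⁴). T⁴ − T_s⁴ = (335)⁴ − (318)⁴ = 1.26×10^10 − 1.02×10^10 = 2.37×10^9 K⁴.
Q = 0.83 × 5.67×10⁻⁸ × 16.5 × 2.37×10^9 = 1840 W.

Q ≈ 1840 W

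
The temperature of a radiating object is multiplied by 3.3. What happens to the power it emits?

factor ≈ 119

P ∝ T⁴, so the power scales as (3.3)⁴ = 119.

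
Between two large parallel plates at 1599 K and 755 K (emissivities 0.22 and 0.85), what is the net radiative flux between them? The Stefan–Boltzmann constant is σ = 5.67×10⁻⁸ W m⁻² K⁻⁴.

q ≈ 74600 W/m²

For two large parallel gray plates, q = σ(T₁⁴ − T₂⁴) / (1/ε₁ + 1/ε₂ − 1).
1/ε₁ + 1/ε₂ − 1 = 1/0.22 + 1/0.85 − 1 = 4.722.
T₁⁴ − T₂⁴ = 6.54×10^12 − 3.25×10^11 = 6.21×10^12 K⁴.
q = 5.67×10⁻⁸ × 6.21×10^12 / 4.722 = 74600 W/m².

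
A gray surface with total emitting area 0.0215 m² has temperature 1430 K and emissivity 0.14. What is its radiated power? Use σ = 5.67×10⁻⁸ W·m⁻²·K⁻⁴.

P ≈ 714 W

Stefan–Boltzmann: P = εσAT⁴ = 0.14 × 5.67×10⁻⁸ × 0.0215 × (1430)⁴ = 0.14 × 5.67×10⁻⁸ × 0.0215 × 4.18×10^12.
P = 714 W.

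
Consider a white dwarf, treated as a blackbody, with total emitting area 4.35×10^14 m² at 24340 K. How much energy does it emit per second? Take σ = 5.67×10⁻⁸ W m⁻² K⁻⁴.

P ≈ 8.66×10^24 W

P = σAT⁴ = 5.67×10⁻⁸ × 4.35×10^14 × (24340)⁴ = 5.67×10⁻⁸ × 4.35×10^14 × 3.51×10^17.
P = 8.66×10^24 W.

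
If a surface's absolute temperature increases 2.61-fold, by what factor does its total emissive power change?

P ∝ T⁴, so the power scales as (2.61)⁴ = 46.4.

factor ≈ 46.4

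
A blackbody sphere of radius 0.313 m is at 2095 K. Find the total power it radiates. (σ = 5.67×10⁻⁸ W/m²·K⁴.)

A = 4πr² = 4π × (0.313)² = 1.23 m².
P = σAT⁴ = 5.67×10⁻⁸ × 1.23 × (2095)⁴ = 5.67×10⁻⁸ × 1.23 × 1.93×10^13.
P = 1.34×10^6 W.

P ≈ 1.34×10^6 W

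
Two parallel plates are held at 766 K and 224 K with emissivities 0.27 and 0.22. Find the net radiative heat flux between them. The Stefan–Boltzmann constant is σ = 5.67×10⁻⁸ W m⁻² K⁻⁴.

For two large parallel gray plates, q = σ(T₁⁴ − T₂⁴) / (1/ε₁ + 1/ε₂ − 1).
1/ε₁ + 1/ε₂ − 1 = 1/0.27 + 1/0.22 − 1 = 7.249.
T₁⁴ − T₂⁴ = 3.44×10^11 − 2.52×10^9 = 3.42×10^11 K⁴.
q = 5.67×10⁻⁸ × 3.42×10^11 / 7.249 = 2670 W/m².

q ≈ 2670 W/m²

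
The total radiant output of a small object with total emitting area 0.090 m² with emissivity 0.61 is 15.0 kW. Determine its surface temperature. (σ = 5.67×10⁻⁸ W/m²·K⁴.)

T ≈ 1480 K

From P = εσAT⁴, T = (P / εσA)^(1/4) = (15000 / (0.61 × 5.67×10⁻⁸ × 0.0900))^(1/4).
T = (4.82×10^12)^(1/4) = 1480 K.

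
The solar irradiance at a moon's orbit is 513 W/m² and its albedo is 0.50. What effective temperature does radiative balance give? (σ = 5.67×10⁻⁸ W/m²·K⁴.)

T ≈ 183 K

Power absorbed = (1−a)S·πR²; power emitted = 4πR²σT⁴. Equating and cancelling πR²:
T = ((1−a)S / 4σ)^(1/4) = (256 / (4 × 5.67×10⁻⁸))^(1/4) = (1.13×10^9)^(1/4).
T = 183 K.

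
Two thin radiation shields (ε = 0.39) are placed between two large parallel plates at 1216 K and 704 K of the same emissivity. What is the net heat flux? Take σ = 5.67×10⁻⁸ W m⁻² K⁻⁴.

Each of the 3 gaps contributes resistance (2/ε − 1) = 2/0.39 − 1 = 4.128; total = 12.38.
q = σ(T₁⁴ − T₂⁴) / 12.38 = 5.67×10⁻⁸ × 1.94×10^12 / 12.38 = 8890 W/m².

q ≈ 8890 W/m²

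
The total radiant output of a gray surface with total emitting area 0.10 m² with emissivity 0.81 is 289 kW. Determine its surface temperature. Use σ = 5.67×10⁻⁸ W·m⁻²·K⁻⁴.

T ≈ 2820 K

From P = εσAT⁴, T = (P / εσA)^(1/4) = (2.89×10^5 / (0.81 × 5.67×10⁻⁸ × 0.100))^(1/4).
T = (6.29×10^13)^(1/4) = 2820 K.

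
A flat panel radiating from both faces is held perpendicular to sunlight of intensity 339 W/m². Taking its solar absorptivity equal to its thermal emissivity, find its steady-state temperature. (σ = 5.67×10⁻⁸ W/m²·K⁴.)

T ≈ 234 K

Absorbed flux αS = emitted flux 2εσT⁴ per unit area; with α = ε this gives T = (S/2σ)^(1/4).
T = (339 / (2 × 5.67×10⁻⁸))^(1/4) = (2.99×10^9)^(1/4).
T = 234 K.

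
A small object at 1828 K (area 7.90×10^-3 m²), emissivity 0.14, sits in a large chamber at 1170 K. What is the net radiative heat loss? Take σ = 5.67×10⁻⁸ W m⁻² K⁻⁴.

Q = εσA(T⁴ − T_s⁴). T⁴ − T_s⁴ = (1828)⁴ − (1170)⁴ = 1.12×10^13 − 1.87×10^12 = 9.29×10^12 K⁴.
Q = 0.14 × 5.67×10⁻⁸ × 7.90×10^-3 × 9.29×10^12 = 583 W.

Q ≈ 583 W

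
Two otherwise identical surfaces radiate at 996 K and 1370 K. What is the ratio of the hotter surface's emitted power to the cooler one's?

P ∝ T⁴, so the ratio is (1370/996)⁴ = (1.376)⁴ = 3.58.

ratio ≈ 3.58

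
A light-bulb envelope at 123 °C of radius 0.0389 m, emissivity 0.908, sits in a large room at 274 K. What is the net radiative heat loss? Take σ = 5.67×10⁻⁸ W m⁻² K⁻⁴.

A = 4πr² = 4π × (0.0389)² = 0.0190 m².
Convert: 123 °C = 396 K.
Q = εσA(T⁴ − T_s⁴). T⁴ − T_s⁴ = (396)⁴ − (274)⁴ = 2.46×10^10 − 5.64×10^9 = 1.90×10^10 K⁴.
Q = 0.908 × 5.67×10⁻⁸ × 0.0190 × 1.90×10^10 = 18.6 W.

Q ≈ 18.6 W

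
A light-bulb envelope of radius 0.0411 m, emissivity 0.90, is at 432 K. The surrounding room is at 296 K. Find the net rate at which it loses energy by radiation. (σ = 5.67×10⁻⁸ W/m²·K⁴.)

Q ≈ 29.4 W

A = 4πr² = 4π × (0.0411)² = 0.0212 m².
Q = εσA(T⁴ − T_s⁴). T⁴ − T_s⁴ = (432)⁴ − (296)⁴ = 3.48×10^10 − 7.68×10^9 = 2.72×10^10 K⁴.
Q = 0.90 × 5.67×10⁻⁸ × 0.0212 × 2.72×10^10 = 29.4 W.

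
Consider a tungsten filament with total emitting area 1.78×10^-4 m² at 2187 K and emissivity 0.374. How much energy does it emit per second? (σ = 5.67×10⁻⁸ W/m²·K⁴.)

Stefan–Boltzmann: P = εσAT⁴ = 0.374 × 5.67×10⁻⁸ × 1.78×10^-4 × (2187)⁴ = 0.374 × 5.67×10⁻⁸ × 1.78×10^-4 × 2.29×10^13.
P = 86.4 W.

P ≈ 86.4 W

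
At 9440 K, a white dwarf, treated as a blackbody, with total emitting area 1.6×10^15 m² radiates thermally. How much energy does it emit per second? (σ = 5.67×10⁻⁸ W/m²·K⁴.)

P = σAT⁴ = 5.67×10⁻⁸ × 1.60×10^15 × (9440)⁴ = 5.67×10⁻⁸ × 1.60×10^15 × 7.94×10^15.
P = 7.20×10^23 W.

P ≈ 7.20×10^23 W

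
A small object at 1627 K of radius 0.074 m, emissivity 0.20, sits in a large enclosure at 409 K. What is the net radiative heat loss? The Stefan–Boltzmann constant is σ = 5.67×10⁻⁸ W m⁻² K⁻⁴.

A = 4πr² = 4π × (0.074)² = 0.0688 m².
Q = εσA(T⁴ − T_s⁴). T⁴ − T_s⁴ = (1627)⁴ − (409)⁴ = 7.01×10^12 − 2.80×10^10 = 6.98×10^12 K⁴.
Q = 0.20 × 5.67×10⁻⁸ × 0.0688 × 6.98×10^12 = 5450 W.

Q ≈ 5450 W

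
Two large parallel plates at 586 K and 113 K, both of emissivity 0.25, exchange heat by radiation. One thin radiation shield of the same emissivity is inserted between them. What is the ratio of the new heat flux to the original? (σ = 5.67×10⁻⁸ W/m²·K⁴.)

ratio ≈ 0.500

With N identical shields there are N+1 = 2 gaps in series, each with the same radiative resistance, so the flux falls to 1/(N+1) of its unshielded value.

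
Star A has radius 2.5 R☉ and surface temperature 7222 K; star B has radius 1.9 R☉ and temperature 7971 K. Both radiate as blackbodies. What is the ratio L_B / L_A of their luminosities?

L_B/L_A ≈ 0.857

L = 4πR²σT⁴ ∝ R²T⁴, so L_B/L_A = (1.9/2.5)² × (7971/7222)⁴ = 0.578 × 1.48 = 0.857.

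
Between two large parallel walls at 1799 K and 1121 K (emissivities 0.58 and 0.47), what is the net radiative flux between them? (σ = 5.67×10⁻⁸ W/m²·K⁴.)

q ≈ 1.77×10^5 W/m²

For two large parallel gray plates, q = σ(T₁⁴ − T₂⁴) / (1/ε₁ + 1/ε₂ − 1).
1/ε₁ + 1/ε₂ − 1 = 1/0.58 + 1/0.47 − 1 = 2.852.
T₁⁴ − T₂⁴ = 1.05×10^13 − 1.58×10^12 = 8.90×10^12 K⁴.
q = 5.67×10⁻⁸ × 8.90×10^12 / 2.852 = 1.77×10^5 W/m².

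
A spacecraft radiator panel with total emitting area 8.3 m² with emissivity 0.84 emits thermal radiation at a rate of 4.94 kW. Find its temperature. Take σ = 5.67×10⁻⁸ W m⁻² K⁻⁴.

T ≈ 334 K

From P = εσAT⁴, T = (P / εσA)^(1/4) = (4940 / (0.84 × 5.67×10⁻⁸ × 8.30))^(1/4).
T = (1.25×10^10)^(1/4) = 334 K.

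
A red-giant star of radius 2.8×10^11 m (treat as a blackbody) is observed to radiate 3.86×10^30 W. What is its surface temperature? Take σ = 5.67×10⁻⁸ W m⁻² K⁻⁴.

T ≈ 2880 K

A = 4πr² = 4π × (2.8×10^11)² = 9.85×10^23 m².
From P = σAT⁴, T = (P / σA)^(1/4) = (3.86×10^30 / (5.67×10⁻⁸ × 9.85×10^23))^(1/4).
T = (6.91×10^13)^(1/4) = 2880 K.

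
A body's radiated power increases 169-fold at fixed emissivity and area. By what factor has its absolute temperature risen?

factor ≈ 3.61

P ∝ T⁴ ⇒ T ∝ P^(1/4), so T scales by (169)^(1/4) = 3.61.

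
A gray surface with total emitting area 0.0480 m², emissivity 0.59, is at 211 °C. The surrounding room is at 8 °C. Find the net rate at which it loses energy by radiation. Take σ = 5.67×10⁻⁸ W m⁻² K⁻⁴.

Q ≈ 78.1 W

Convert: 211 °C = 484 K; 8 °C = 281 K.
Q = εσA(T⁴ − T_s⁴). T⁴ − T_s⁴ = (484)⁴ − (281)⁴ = 5.49×10^10 − 6.23×10^9 = 4.86×10^10 K⁴.
Q = 0.59 × 5.67×10⁻⁸ × 0.0480 × 4.86×10^10 = 78.1 W.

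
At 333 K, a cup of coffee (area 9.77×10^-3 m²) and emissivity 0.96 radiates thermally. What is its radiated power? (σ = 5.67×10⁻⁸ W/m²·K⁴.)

Stefan–Boltzmann: P = εσAT⁴ = 0.96 × 5.67×10⁻⁸ × 9.77×10^-3 × (333)⁴ = 0.96 × 5.67×10⁻⁸ × 9.77×10^-3 × 1.23×10^10.
P = 6.54 W.

P ≈ 6.54 W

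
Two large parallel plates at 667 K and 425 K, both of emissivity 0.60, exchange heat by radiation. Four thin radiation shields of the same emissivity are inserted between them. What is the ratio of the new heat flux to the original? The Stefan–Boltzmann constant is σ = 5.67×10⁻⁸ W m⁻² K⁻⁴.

ratio ≈ 0.200

With N identical shields there are N+1 = 5 gaps in series, each with the same radiative resistance, so the flux falls to 1/(N+1) of its unshielded value.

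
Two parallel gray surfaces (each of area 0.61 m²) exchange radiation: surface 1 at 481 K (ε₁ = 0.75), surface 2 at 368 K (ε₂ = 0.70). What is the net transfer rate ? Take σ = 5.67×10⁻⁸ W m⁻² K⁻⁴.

Q ≈ 691 W

For two large parallel gray plates, q = σ(T₁⁴ − T₂⁴) / (1/ε₁ + 1/ε₂ − 1).
1/ε₁ + 1/ε₂ − 1 = 1/0.75 + 1/0.70 − 1 = 1.762.
T₁⁴ − T₂⁴ = 5.35×10^10 − 1.83×10^10 = 3.52×10^10 K⁴.
q = 5.67×10⁻⁸ × 3.52×10^10 / 1.762 = 1130 W/m².
Q = q·A = 1130 × 0.61 = 691 W.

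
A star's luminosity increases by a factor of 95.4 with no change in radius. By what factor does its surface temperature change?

factor ≈ 3.13

P ∝ T⁴ ⇒ T ∝ P^(1/4), so T scales by (95.4)^(1/4) = 3.13.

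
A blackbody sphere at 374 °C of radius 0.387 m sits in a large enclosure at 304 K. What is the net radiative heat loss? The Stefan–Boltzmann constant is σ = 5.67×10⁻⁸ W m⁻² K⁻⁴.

Q ≈ 17800 W

A = 4πr² = 4π × (0.387)² = 1.88 m².
Convert: 374 °C = 647 K.
Q = σA(T⁴ − T_s⁴). T⁴ − T_s⁴ = (647)⁴ − (304)⁴ = 1.75×10^11 − 8.54×10^9 = 1.67×10^11 K⁴.
Q = 5.67×10⁻⁸ × 1.88 × 1.67×10^11 = 17800 W.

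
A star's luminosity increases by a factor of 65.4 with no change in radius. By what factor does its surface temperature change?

P ∝ T⁴ ⇒ T ∝ P^(1/4), so T scales by (65.4)^(1/4) = 2.84.

factor ≈ 2.84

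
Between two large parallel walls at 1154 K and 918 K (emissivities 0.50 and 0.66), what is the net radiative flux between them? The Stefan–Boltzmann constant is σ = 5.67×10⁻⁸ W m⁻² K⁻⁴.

For two large parallel gray plates, q = σ(T₁⁴ − T₂⁴) / (1/ε₁ + 1/ε₂ − 1).
1/ε₁ + 1/ε₂ − 1 = 1/0.50 + 1/0.66 − 1 = 2.515.
T₁⁴ − T₂⁴ = 1.77×10^12 − 7.10×10^11 = 1.06×10^12 K⁴.
q = 5.67×10⁻⁸ × 1.06×10^12 / 2.515 = 24000 W/m².

q ≈ 24000 W/m²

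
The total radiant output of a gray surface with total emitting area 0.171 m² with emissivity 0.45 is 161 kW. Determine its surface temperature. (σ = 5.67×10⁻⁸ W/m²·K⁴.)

T ≈ 2460 K

From P = εσAT⁴, T = (P / εσA)^(1/4) = (1.61×10^5 / (0.45 × 5.67×10⁻⁸ × 0.171))^(1/4).
T = (3.69×10^13)^(1/4) = 2460 K.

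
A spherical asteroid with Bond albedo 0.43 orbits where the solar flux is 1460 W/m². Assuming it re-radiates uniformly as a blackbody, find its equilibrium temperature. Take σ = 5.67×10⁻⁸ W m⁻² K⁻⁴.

Power absorbed = (1−a)S·πR²; power emitted = 4πR²σT⁴. Equating and cancelling πR²:
T = ((1−a)S / 4σ)^(1/4) = (832 / (4 × 5.67×10⁻⁸))^(1/4) = (3.67×10^9)^(1/4).
T = 246 K.

T ≈ 246 K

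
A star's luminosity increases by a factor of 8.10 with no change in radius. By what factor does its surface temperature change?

P ∝ T⁴ ⇒ T ∝ P^(1/4), so T scales by (8.10)^(1/4) = 1.69.

factor ≈ 1.69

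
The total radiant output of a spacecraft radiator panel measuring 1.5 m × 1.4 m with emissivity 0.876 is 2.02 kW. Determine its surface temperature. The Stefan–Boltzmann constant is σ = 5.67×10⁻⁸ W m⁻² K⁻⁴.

A = 1.5 × 1.4 = 2.10 m².
From P = εσAT⁴, T = (P / εσA)^(1/4) = (2020 / (0.876 × 5.67×10⁻⁸ × 2.10))^(1/4).
T = (1.94×10^10)^(1/4) = 373 K.

T ≈ 373 K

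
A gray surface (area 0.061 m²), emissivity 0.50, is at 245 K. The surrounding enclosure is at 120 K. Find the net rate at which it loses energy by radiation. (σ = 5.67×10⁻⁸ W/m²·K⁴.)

Q ≈ 5.87 W

Q = εσA(T⁴ − T_s⁴). T⁴ − T_s⁴ = (245)⁴ − (120)⁴ = 3.60×10^9 − 2.07×10^8 = 3.40×10^9 K⁴.
Q = 0.50 × 5.67×10⁻⁸ × 0.0610 × 3.40×10^9 = 5.87 W.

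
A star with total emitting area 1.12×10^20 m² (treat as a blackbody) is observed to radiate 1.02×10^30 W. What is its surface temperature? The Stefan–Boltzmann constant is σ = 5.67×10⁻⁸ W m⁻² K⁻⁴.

T ≈ 20000 K

From P = σAT⁴, T = (P / σA)^(1/4) = (1.02×10^30 / (5.67×10⁻⁸ × 1.12×10^20))^(1/4).
T = (1.61×10^17)^(1/4) = 20000 K.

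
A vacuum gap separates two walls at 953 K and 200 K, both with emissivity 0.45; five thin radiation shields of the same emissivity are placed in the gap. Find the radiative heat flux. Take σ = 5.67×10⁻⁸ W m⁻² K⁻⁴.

Each of the 6 gaps contributes resistance (2/ε − 1) = 2/0.45 − 1 = 3.444; total = 20.67.
q = σ(T₁⁴ − T₂⁴) / 20.67 = 5.67×10⁻⁸ × 8.23×10^11 / 20.67 = 2260 W/m².

q ≈ 2260 W/m²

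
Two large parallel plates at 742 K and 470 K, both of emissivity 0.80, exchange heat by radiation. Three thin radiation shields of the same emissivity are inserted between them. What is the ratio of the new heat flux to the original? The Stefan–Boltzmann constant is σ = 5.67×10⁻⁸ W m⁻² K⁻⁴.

With N identical shields there are N+1 = 4 gaps in series, each with the same radiative resistance, so the flux falls to 1/(N+1) of its unshielded value.

ratio ≈ 0.250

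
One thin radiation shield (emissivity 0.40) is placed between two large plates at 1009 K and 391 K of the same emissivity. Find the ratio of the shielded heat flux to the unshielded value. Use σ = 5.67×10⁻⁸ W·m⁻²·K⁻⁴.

With N identical shields there are N+1 = 2 gaps in series, each with the same radiative resistance, so the flux falls to 1/(N+1) of its unshielded value.

ratio ≈ 0.500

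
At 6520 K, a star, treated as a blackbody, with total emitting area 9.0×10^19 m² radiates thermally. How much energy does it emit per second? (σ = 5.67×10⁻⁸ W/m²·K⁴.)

P ≈ 9.22×10^27 W

P = σAT⁴ = 5.67×10⁻⁸ × 9.00×10^19 × (6520)⁴ = 5.67×10⁻⁸ × 9.00×10^19 × 1.81×10^15.
P = 9.22×10^27 W.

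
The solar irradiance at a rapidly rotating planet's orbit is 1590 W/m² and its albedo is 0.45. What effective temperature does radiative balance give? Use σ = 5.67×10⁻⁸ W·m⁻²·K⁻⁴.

T ≈ 249 K

Power absorbed = (1−a)S·πR²; power emitted = 4πR²σT⁴. Equating and cancelling πR²:
T = ((1−a)S / 4σ)^(1/4) = (875 / (4 × 5.67×10⁻⁸))^(1/4) = (3.86×10^9)^(1/4).
T = 249 K.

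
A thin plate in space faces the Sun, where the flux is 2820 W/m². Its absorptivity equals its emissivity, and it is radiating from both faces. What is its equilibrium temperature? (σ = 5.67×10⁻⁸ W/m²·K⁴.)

T ≈ 397 K

Absorbed flux αS = emitted flux 2εσT⁴ per unit area; with α = ε this gives T = (S/2σ)^(1/4).
T = (2820 / (2 × 5.67×10⁻⁸))^(1/4) = (2.49×10^10)^(1/4).
T = 397 K.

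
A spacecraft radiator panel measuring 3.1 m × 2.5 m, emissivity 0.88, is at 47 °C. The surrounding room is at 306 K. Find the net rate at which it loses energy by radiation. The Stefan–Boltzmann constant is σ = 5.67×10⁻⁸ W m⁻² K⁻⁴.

Q ≈ 664 W

A = 3.1 × 2.5 = 7.75 m².
Convert: 47 °C = 320 K.
Q = εσA(T⁴ − T_s⁴). T⁴ − T_s⁴ = (320)⁴ − (306)⁴ = 1.05×10^10 − 8.77×10^9 = 1.72×10^9 K⁴.
Q = 0.88 × 5.67×10⁻⁸ × 7.75 × 1.72×10^9 = 664 W.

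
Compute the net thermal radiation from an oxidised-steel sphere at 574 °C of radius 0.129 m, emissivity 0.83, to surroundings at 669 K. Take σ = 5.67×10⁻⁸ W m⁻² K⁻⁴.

Q ≈ 3090 W

A = 4πr² = 4π × (0.129)² = 0.209 m².
Convert: 574 °C = 847 K.
Q = εσA(T⁴ − T_s⁴). T⁴ − T_s⁴ = (847)⁴ − (669)⁴ = 5.15×10^11 − 2.00×10^11 = 3.14×10^11 K⁴.
Q = 0.83 × 5.67×10⁻⁸ × 0.209 × 3.14×10^11 = 3090 W.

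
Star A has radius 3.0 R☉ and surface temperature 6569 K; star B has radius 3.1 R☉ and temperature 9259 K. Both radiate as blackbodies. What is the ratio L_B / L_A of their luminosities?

L_B/L_A ≈ 4.21

L = 4πR²σT⁴ ∝ R²T⁴, so L_B/L_A = (3.1/3.0)² × (9259/6569)⁴ = 1.07 × 3.95 = 4.21.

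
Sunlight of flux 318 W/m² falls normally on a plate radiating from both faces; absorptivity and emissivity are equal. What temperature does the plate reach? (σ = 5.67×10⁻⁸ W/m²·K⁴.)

T ≈ 230 K

Absorbed flux αS = emitted flux 2εσT⁴ per unit area; with α = ε this gives T = (S/2σ)^(1/4).
T = (318 / (2 × 5.67×10⁻⁸))^(1/4) = (2.80×10^9)^(1/4).
T = 230 K.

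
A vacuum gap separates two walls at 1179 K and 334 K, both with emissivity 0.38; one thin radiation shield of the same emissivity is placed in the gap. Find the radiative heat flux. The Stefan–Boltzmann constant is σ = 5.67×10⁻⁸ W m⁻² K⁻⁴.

q ≈ 12800 W/m²

Each of the 2 gaps contributes resistance (2/ε − 1) = 2/0.38 − 1 = 4.263; total = 8.526.
q = σ(T₁⁴ − T₂⁴) / 8.526 = 5.67×10⁻⁸ × 1.92×10^12 / 8.526 = 12800 W/m².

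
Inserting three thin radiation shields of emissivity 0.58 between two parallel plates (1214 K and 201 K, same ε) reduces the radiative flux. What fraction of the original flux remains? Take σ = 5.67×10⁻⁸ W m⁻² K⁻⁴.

With N identical shields there are N+1 = 4 gaps in series, each with the same radiative resistance, so the flux falls to 1/(N+1) of its unshielded value.

ratio ≈ 0.250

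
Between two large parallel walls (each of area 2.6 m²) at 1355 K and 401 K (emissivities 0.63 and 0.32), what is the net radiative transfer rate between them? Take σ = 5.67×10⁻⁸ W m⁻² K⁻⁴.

For two large parallel gray plates, q = σ(T₁⁴ − T₂⁴) / (1/ε₁ + 1/ε₂ − 1).
1/ε₁ + 1/ε₂ − 1 = 1/0.63 + 1/0.32 − 1 = 3.712.
T₁⁴ − T₂⁴ = 3.37×10^12 − 2.59×10^10 = 3.35×10^12 K⁴.
q = 5.67×10⁻⁸ × 3.35×10^12 / 3.712 = 51100 W/m².
Q = q·A = 51100 × 2.6 = 1.33×10^5 W.

Q ≈ 1.33×10^5 W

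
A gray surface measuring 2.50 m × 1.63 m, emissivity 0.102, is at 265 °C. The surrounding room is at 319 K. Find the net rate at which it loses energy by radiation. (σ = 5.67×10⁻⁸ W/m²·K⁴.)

A = 2.50 × 1.63 = 4.07 m².
Convert: 265 °C = 538 K.
Q = εσA(T⁴ − T_s⁴). T⁴ − T_s⁴ = (538)⁴ − (319)⁴ = 8.38×10^10 − 1.04×10^10 = 7.34×10^10 K⁴.
Q = 0.102 × 5.67×10⁻⁸ × 4.07 × 7.34×10^10 = 1730 W.

Q ≈ 1730 W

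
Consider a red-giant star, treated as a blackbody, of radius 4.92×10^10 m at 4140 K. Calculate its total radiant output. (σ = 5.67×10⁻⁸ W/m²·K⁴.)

P ≈ 5.07×10^29 W

A = 4πr² = 4π × (4.92×10^10)² = 3.04×10^22 m².
P = σAT⁴ = 5.67×10⁻⁸ × 3.04×10^22 × (4140)⁴ = 5.67×10⁻⁸ × 3.04×10^22 × 2.94×10^14.
P = 5.07×10^29 W.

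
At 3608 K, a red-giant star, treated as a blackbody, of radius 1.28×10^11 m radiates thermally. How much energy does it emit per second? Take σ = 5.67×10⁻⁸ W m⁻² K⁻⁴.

P ≈ 1.98×10^30 W

A = 4πr² = 4π × (1.28×10^11)² = 2.06×10^23 m².
P = σAT⁴ = 5.67×10⁻⁸ × 2.06×10^23 × (3608)⁴ = 5.67×10⁻⁸ × 2.06×10^23 × 1.69×10^14.
P = 1.98×10^30 W.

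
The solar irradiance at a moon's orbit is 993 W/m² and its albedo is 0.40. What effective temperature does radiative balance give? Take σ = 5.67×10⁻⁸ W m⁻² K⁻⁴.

Power absorbed = (1−a)S·πR²; power emitted = 4πR²σT⁴. Equating and cancelling πR²:
T = ((1−a)S / 4σ)^(1/4) = (596 / (4 × 5.67×10⁻⁸))^(1/4) = (2.63×10^9)^(1/4).
T = 226 K.

T ≈ 226 K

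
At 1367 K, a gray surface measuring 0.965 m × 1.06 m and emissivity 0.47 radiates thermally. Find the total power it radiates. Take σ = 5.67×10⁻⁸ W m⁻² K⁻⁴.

P ≈ 95200 W

A = 0.965 × 1.06 = 1.02 m².
P = εσAT⁴ = 0.47 × 5.67×10⁻⁸ × 1.02 × (1367)⁴ = 0.47 × 5.67×10⁻⁸ × 1.02 × 3.49×10^12.
P = 95200 W.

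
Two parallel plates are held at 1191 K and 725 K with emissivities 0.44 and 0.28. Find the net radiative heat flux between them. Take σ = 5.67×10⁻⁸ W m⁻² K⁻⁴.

q ≈ 20300 W/m²

For two large parallel gray plates, q = σ(T₁⁴ − T₂⁴) / (1/ε₁ + 1/ε₂ − 1).
1/ε₁ + 1/ε₂ − 1 = 1/0.44 + 1/0.28 − 1 = 4.844.
T₁⁴ − T₂⁴ = 2.01×10^12 − 2.76×10^11 = 1.74×10^12 K⁴.
q = 5.67×10⁻⁸ × 1.74×10^12 / 4.844 = 20300 W/m².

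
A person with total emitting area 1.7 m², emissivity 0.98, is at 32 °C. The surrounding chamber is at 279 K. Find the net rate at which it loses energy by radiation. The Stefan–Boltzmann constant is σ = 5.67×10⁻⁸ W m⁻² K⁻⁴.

Q ≈ 245 W

Convert: 32 °C = 305 K.
Q = εσA(T⁴ − T_s⁴). T⁴ − T_s⁴ = (305)⁴ − (279)⁴ = 8.65×10^9 − 6.06×10^9 = 2.59×10^9 K⁴.
Q = 0.98 × 5.67×10⁻⁸ × 1.70 × 2.59×10^9 = 245 W.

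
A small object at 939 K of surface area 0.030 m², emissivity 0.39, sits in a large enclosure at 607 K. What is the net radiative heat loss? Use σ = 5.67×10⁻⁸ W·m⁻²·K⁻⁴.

Q = εσA(T⁴ − T_s⁴). T⁴ − T_s⁴ = (939)⁴ − (607)⁴ = 7.77×10^11 − 1.36×10^11 = 6.42×10^11 K⁴.
Q = 0.39 × 5.67×10⁻⁸ × 0.0300 × 6.42×10^11 = 426 W.

Q ≈ 426 W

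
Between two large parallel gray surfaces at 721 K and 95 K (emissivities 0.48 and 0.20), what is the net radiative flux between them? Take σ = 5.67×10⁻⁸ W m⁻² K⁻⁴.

q ≈ 2520 W/m²

For two large parallel gray plates, q = σ(T₁⁴ − T₂⁴) / (1/ε₁ + 1/ε₂ − 1).
1/ε₁ + 1/ε₂ − 1 = 1/0.48 + 1/0.20 − 1 = 6.083.
T₁⁴ − T₂⁴ = 2.70×10^11 − 8.15×10^7 = 2.70×10^11 K⁴.
q = 5.67×10⁻⁸ × 2.70×10^11 / 6.083 = 2520 W/m².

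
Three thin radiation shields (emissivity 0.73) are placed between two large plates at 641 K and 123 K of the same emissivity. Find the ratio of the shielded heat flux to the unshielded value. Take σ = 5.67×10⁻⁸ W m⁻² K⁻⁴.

With N identical shields there are N+1 = 4 gaps in series, each with the same radiative resistance, so the flux falls to 1/(N+1) of its unshielded value.

ratio ≈ 0.250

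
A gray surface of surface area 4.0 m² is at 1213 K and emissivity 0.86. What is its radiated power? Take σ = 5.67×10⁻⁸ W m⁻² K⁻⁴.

Stefan–Boltzmann: P = εσAT⁴ = 0.86 × 5.67×10⁻⁸ × 4.00 × (1213)⁴ = 0.86 × 5.67×10⁻⁸ × 4.00 × 2.16×10^12.
P = 4.22×10^5 W.

P ≈ 4.22×10^5 W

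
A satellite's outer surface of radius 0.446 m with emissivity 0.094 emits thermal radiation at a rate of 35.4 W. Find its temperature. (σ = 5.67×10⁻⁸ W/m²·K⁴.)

T ≈ 227 K

A = 4πr² = 4π × (0.446)² = 2.50 m².
From P = εσAT⁴, T = (P / εσA)^(1/4) = (35.4 / (0.094 × 5.67×10⁻⁸ × 2.50))^(1/4).
T = (2.66×10^9)^(1/4) = 227 K.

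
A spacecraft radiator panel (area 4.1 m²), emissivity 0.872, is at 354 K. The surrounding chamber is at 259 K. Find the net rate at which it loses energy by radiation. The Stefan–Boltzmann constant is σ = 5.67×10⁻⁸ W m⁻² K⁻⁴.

Q = εσA(T⁴ − T_s⁴). T⁴ − T_s⁴ = (354)⁴ − (259)⁴ = 1.57×10^10 − 4.50×10^9 = 1.12×10^10 K⁴.
Q = 0.872 × 5.67×10⁻⁸ × 4.10 × 1.12×10^10 = 2270 W.

Q ≈ 2270 W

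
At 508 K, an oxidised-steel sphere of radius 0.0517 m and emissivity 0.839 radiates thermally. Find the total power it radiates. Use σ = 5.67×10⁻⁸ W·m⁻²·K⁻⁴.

A = 4πr² = 4π × (0.0517)² = 0.0336 m².
Stefan–Boltzmann: P = εσAT⁴ = 0.839 × 5.67×10⁻⁸ × 0.0336 × (508)⁴ = 0.839 × 5.67×10⁻⁸ × 0.0336 × 6.66×10^10.
P = 106 W.

P ≈ 106 W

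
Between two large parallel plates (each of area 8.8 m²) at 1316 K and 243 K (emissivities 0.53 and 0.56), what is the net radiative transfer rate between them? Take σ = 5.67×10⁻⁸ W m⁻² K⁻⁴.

Q ≈ 5.59×10^5 W

For two large parallel gray plates, q = σ(T₁⁴ − T₂⁴) / (1/ε₁ + 1/ε₂ − 1).
1/ε₁ + 1/ε₂ − 1 = 1/0.53 + 1/0.56 − 1 = 2.673.
T₁⁴ − T₂⁴ = 3.00×10^12 − 3.49×10^9 = 3.00×10^12 K⁴.
q = 5.67×10⁻⁸ × 3.00×10^12 / 2.673 = 63600 W/m².
Q = q·A = 63600 × 8.8 = 5.59×10^5 W.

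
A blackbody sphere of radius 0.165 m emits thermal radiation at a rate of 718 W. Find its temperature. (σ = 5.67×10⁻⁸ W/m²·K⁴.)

A = 4πr² = 4π × (0.165)² = 0.342 m².
From P = σAT⁴, T = (P / σA)^(1/4) = (718 / (5.67×10⁻⁸ × 0.342))^(1/4).
T = (3.70×10^10)^(1/4) = 439 K.

T ≈ 439 K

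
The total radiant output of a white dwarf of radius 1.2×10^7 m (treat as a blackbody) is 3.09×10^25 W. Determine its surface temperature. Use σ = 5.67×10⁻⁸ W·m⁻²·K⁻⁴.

A = 4πr² = 4π × (1.2×10^7)² = 1.81×10^15 m².
From P = σAT⁴, T = (P / σA)^(1/4) = (3.09×10^25 / (5.67×10⁻⁸ × 1.81×10^15))^(1/4).
T = (3.01×10^17)^(1/4) = 23400 K.

T ≈ 23400 K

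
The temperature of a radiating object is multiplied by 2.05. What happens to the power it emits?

P ∝ T⁴, so the power scales as (2.05)⁴ = 17.7.

factor ≈ 17.7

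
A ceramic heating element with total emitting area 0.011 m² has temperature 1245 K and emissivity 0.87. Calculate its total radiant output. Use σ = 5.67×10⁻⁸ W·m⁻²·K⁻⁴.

P = εσAT⁴ = 0.87 × 5.67×10⁻⁸ × 0.0110 × (1245)⁴ = 0.87 × 5.67×10⁻⁸ × 0.0110 × 2.40×10^12.
P = 1300 W.

P ≈ 1300 W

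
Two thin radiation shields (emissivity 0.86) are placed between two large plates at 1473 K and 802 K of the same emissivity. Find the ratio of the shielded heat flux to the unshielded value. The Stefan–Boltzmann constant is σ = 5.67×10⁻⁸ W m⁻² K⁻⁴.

With N identical shields there are N+1 = 3 gaps in series, each with the same radiative resistance, so the flux falls to 1/(N+1) of its unshielded value.

ratio ≈ 0.333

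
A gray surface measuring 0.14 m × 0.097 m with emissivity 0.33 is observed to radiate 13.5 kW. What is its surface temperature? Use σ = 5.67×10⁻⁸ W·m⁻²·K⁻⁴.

T ≈ 2700 K

A = 0.14 × 0.097 = 0.0136 m².
From P = εσAT⁴, T = (P / εσA)^(1/4) = (13500 / (0.33 × 5.67×10⁻⁸ × 0.0136))^(1/4).
T = (5.31×10^13)^(1/4) = 2700 K.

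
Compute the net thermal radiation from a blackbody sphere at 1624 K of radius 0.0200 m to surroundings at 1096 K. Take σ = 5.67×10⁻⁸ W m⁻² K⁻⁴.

Q ≈ 1570 W

A = 4πr² = 4π × (0.0200)² = 5.03×10^-3 m².
Q = σA(T⁴ − T_s⁴). T⁴ − T_s⁴ = (1624)⁴ − (1096)⁴ = 6.96×10^12 − 1.44×10^12 = 5.51×10^12 K⁴.
Q = 5.67×10⁻⁸ × 5.03×10^-3 × 5.51×10^12 = 1570 W.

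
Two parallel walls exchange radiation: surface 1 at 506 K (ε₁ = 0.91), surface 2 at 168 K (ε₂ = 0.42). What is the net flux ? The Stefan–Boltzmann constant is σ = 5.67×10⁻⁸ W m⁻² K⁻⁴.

For two large parallel gray plates, q = σ(T₁⁴ − T₂⁴) / (1/ε₁ + 1/ε₂ − 1).
1/ε₁ + 1/ε₂ − 1 = 1/0.91 + 1/0.42 − 1 = 2.480.
T₁⁴ − T₂⁴ = 6.56×10^10 − 7.97×10^8 = 6.48×10^10 K⁴.
q = 5.67×10⁻⁸ × 6.48×10^10 / 2.480 = 1480 W/m².

q ≈ 1480 W/m²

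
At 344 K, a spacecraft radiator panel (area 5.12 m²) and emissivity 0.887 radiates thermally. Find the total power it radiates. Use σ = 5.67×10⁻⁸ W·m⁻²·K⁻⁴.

P ≈ 3610 W

P = εσAT⁴ = 0.887 × 5.67×10⁻⁸ × 5.12 × (344)⁴ = 0.887 × 5.67×10⁻⁸ × 5.12 × 1.40×10^10.
P = 3610 W.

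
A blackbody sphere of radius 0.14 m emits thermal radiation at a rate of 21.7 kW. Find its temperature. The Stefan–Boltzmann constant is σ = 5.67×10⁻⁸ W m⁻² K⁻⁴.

A = 4πr² = 4π × (0.14)² = 0.246 m².
From P = σAT⁴, T = (P / σA)^(1/4) = (21700 / (5.67×10⁻⁸ × 0.246))^(1/4).
T = (1.55×10^12)^(1/4) = 1120 K.

T ≈ 1120 K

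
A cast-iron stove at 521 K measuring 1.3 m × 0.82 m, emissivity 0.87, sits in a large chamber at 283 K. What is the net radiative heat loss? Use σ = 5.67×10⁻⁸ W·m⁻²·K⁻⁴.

Q ≈ 3540 W

A = 1.3 × 0.82 = 1.07 m².
Q = εσA(T⁴ − T_s⁴). T⁴ − T_s⁴ = (521)⁴ − (283)⁴ = 7.37×10^10 − 6.41×10^9 = 6.73×10^10 K⁴.
Q = 0.87 × 5.67×10⁻⁸ × 1.07 × 6.73×10^10 = 3540 W.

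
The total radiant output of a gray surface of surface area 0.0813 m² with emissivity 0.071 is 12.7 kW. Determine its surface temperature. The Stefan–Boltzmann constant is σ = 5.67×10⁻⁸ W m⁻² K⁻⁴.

From P = εσAT⁴, T = (P / εσA)^(1/4) = (12700 / (0.071 × 5.67×10⁻⁸ × 0.0813))^(1/4).
T = (3.88×10^13)^(1/4) = 2500 K.

T ≈ 2500 K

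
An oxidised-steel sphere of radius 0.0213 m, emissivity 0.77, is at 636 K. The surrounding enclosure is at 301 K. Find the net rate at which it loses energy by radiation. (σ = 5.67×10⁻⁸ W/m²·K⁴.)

Q ≈ 38.7 W

A = 4πr² = 4π × (0.0213)² = 5.70×10^-3 m².
Q = εσA(T⁴ − T_s⁴). T⁴ − T_s⁴ = (636)⁴ − (301)⁴ = 1.64×10^11 − 8.21×10^9 = 1.55×10^11 K⁴.
Q = 0.77 × 5.67×10⁻⁸ × 5.70×10^-3 × 1.55×10^11 = 38.7 W.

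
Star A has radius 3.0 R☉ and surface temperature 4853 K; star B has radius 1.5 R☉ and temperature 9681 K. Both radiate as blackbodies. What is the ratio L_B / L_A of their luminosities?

L_B/L_A ≈ 3.96

L = 4πR²σT⁴ ∝ R²T⁴, so L_B/L_A = (1.5/3.0)² × (9681/4853)⁴ = 0.250 × 15.8 = 3.96.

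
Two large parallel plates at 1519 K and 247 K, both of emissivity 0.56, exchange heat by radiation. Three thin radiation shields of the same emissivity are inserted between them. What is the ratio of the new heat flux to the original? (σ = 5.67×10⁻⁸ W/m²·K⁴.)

With N identical shields there are N+1 = 4 gaps in series, each with the same radiative resistance, so the flux falls to 1/(N+1) of its unshielded value.

ratio ≈ 0.250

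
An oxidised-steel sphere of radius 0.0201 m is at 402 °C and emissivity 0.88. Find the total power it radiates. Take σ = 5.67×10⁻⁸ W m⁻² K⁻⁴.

P ≈ 52.6 W

A = 4πr² = 4π × (0.0201)² = 5.08×10^-3 m².
402 °C = 675 K.
Stefan–Boltzmann: P = εσAT⁴ = 0.88 × 5.67×10⁻⁸ × 5.08×10^-3 × (675)⁴ = 0.88 × 5.67×10⁻⁸ × 5.08×10^-3 × 2.08×10^11.
P = 52.6 W.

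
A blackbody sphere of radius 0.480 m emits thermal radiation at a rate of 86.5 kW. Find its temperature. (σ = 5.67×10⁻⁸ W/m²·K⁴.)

A = 4πr² = 4π × (0.480)² = 2.90 m².
From P = σAT⁴, T = (P / σA)^(1/4) = (86500 / (5.67×10⁻⁸ × 2.90))^(1/4).
T = (5.27×10^11)^(1/4) = 852 K.

T ≈ 852 K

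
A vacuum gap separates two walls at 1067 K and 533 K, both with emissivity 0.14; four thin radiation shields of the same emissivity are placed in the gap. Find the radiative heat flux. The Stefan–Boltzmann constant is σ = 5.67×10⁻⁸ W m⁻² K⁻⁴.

q ≈ 1040 W/m²

Each of the 5 gaps contributes resistance (2/ε − 1) = 2/0.14 − 1 = 13.29; total = 66.43.
q = σ(T₁⁴ − T₂⁴) / 66.43 = 5.67×10⁻⁸ × 1.22×10^12 / 66.43 = 1040 W/m².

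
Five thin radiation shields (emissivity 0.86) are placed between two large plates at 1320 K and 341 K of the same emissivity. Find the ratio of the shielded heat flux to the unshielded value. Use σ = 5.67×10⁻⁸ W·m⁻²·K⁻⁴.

ratio ≈ 0.167

With N identical shields there are N+1 = 6 gaps in series, each with the same radiative resistance, so the flux falls to 1/(N+1) of its unshielded value.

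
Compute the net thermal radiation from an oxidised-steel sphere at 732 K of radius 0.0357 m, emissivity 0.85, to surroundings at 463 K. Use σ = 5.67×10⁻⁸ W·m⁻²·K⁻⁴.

A = 4πr² = 4π × (0.0357)² = 0.0160 m².
Q = εσA(T⁴ − T_s⁴). T⁴ − T_s⁴ = (732)⁴ − (463)⁴ = 2.87×10^11 − 4.60×10^10 = 2.41×10^11 K⁴.
Q = 0.85 × 5.67×10⁻⁸ × 0.0160 × 2.41×10^11 = 186 W.

Q ≈ 186 W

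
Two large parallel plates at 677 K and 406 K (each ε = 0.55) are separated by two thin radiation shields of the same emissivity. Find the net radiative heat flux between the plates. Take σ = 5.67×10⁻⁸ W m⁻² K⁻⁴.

q ≈ 1310 W/m²

Each of the 3 gaps contributes resistance (2/ε − 1) = 2/0.55 − 1 = 2.636; total = 7.909.
q = σ(T₁⁴ − T₂⁴) / 7.909 = 5.67×10⁻⁸ × 1.83×10^11 / 7.909 = 1310 W/m².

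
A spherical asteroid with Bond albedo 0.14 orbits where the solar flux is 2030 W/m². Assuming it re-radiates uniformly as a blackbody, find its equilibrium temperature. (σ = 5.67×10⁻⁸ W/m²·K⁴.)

T ≈ 296 K

Power absorbed = (1−a)S·πR²; power emitted = 4πR²σT⁴. Equating and cancelling πR²:
T = ((1−a)S / 4σ)^(1/4) = (1750 / (4 × 5.67×10⁻⁸))^(1/4) = (7.70×10^9)^(1/4).
T = 296 K.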